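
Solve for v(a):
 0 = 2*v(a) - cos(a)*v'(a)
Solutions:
 v(a) = C1*(sin(a) + 1)/(sin(a) - 1)


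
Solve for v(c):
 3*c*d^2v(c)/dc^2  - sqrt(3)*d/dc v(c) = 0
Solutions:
 v(c) = C1 + C2*c^(sqrt(3)/3 + 1)


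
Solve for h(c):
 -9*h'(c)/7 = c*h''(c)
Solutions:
 h(c) = C1 + C2/c^(2/7)


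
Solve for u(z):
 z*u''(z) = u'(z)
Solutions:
 u(z) = C1 + C2*z^2


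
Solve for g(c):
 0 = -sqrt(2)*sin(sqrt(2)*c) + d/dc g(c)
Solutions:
 g(c) = C1 - cos(sqrt(2)*c)


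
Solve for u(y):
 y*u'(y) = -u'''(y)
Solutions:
 u(y) = C1 + Integral(C2*airyai(-y) + C3*airybi(-y), y)


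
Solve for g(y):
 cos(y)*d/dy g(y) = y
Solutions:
 g(y) = C1 + Integral(y/cos(y), y)


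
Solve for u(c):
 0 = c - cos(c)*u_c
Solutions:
 u(c) = C1 + Integral(c/cos(c), c)


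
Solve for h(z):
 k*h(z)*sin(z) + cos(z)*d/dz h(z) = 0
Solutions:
 h(z) = C1*exp(k*log(cos(z)))


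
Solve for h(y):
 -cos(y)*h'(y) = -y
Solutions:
 h(y) = C1 + Integral(y/cos(y), y)


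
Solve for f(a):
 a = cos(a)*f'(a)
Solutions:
 f(a) = C1 + Integral(a/cos(a), a)


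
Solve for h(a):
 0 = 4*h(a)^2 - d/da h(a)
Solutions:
 h(a) = -1/(C1 + 4*a)


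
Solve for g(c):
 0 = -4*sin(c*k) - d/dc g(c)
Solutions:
 g(c) = C1 + 4*cos(c*k)/k


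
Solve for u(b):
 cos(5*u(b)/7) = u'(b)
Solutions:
 -b - 7*log(sin(5*u(b)/7) - 1)/10 + 7*log(sin(5*u(b)/7) + 1)/10 = C1


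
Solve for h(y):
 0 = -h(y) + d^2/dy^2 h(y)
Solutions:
 h(y) = C1*exp(-y) + C2*exp(y)


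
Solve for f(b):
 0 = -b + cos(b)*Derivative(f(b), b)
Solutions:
 f(b) = C1 + Integral(b/cos(b), b)


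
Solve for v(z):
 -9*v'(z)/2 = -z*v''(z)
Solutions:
 v(z) = C1 + C2*z^(11/2)


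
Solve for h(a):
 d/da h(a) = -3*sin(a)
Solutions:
 h(a) = C1 + 3*cos(a)


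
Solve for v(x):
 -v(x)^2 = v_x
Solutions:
 v(x) = 1/(C1 + x)


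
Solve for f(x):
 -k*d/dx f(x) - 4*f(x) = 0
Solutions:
 f(x) = C1*exp(-4*x/k)


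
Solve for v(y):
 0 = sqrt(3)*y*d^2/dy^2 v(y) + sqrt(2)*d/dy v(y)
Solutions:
 v(y) = C1 + C2*y^(1 - sqrt(6)/3)


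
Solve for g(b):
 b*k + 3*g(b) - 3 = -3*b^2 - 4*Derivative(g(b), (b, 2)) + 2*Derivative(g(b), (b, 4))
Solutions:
 g(b) = C1*exp(-b*sqrt(1 + sqrt(10)/2)) + C2*exp(b*sqrt(1 + sqrt(10)/2)) + C3*sin(b*sqrt(-1 + sqrt(10)/2)) + C4*cos(b*sqrt(-1 + sqrt(10)/2)) - b^2 - b*k/3 + 11/3


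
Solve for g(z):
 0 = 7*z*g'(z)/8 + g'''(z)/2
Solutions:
 g(z) = C1 + Integral(C2*airyai(-14^(1/3)*z/2) + C3*airybi(-14^(1/3)*z/2), z)


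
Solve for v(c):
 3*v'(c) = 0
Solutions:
 v(c) = C1


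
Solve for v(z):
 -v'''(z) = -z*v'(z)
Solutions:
 v(z) = C1 + Integral(C2*airyai(z) + C3*airybi(z), z)


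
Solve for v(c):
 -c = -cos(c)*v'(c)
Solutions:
 v(c) = C1 + Integral(c/cos(c), c)


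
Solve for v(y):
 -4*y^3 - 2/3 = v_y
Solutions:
 v(y) = C1 - y^4 - 2*y/3


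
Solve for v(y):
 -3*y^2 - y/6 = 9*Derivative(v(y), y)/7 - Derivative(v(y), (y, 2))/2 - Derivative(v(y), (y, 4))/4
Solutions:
 v(y) = C1 + C2*exp(-y*(-7*2^(2/3)*63^(1/3)/(81 + sqrt(6855))^(1/3) + 294^(1/3)*(81 + sqrt(6855))^(1/3))/42)*sin(3^(1/6)*y*(21*2^(2/3)*7^(1/3)/(81 + sqrt(6855))^(1/3) + 3^(2/3)*98^(1/3)*(81 + sqrt(6855))^(1/3))/42) + C3*exp(-y*(-7*2^(2/3)*63^(1/3)/(81 + sqrt(6855))^(1/3) + 294^(1/3)*(81 + sqrt(6855))^(1/3))/42)*cos(3^(1/6)*y*(21*2^(2/3)*7^(1/3)/(81 + sqrt(6855))^(1/3) + 3^(2/3)*98^(1/3)*(81 + sqrt(6855))^(1/3))/42) + C4*exp(y*(-7*2^(2/3)*63^(1/3)/(81 + sqrt(6855))^(1/3) + 294^(1/3)*(81 + sqrt(6855))^(1/3))/21) - 7*y^3/9 - 35*y^2/36 - 245*y/324


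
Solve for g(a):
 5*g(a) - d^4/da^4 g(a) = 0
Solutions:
 g(a) = C1*exp(-5^(1/4)*a) + C2*exp(5^(1/4)*a) + C3*sin(5^(1/4)*a) + C4*cos(5^(1/4)*a)


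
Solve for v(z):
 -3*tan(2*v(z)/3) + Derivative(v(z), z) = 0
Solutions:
 v(z) = -3*asin(C1*exp(2*z))/2 + 3*pi/2
 v(z) = 3*asin(C1*exp(2*z))/2


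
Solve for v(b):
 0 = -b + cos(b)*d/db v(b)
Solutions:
 v(b) = C1 + Integral(b/cos(b), b)


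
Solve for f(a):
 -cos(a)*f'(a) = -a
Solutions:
 f(a) = C1 + Integral(a/cos(a), a)


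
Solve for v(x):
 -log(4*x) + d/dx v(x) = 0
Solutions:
 v(x) = C1 + x*log(x) - x + x*log(4)


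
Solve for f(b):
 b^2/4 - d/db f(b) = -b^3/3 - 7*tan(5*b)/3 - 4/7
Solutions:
 f(b) = C1 + b^4/12 + b^3/12 + 4*b/7 - 7*log(cos(5*b))/15


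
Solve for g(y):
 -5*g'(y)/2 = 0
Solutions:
 g(y) = C1


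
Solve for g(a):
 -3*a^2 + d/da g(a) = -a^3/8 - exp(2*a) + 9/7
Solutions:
 g(a) = C1 - a^4/32 + a^3 + 9*a/7 - exp(2*a)/2


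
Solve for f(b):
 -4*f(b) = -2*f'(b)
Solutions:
 f(b) = C1*exp(2*b)


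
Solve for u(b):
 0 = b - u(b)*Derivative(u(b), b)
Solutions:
 u(b) = -sqrt(C1 + b^2)
 u(b) = sqrt(C1 + b^2)


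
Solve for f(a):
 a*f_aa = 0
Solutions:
 f(a) = C1 + C2*a


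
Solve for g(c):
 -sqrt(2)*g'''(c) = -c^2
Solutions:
 g(c) = C1 + C2*c + C3*c^2 + sqrt(2)*c^5/120


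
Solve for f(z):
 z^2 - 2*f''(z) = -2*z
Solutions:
 f(z) = C1 + C2*z + z^4/24 + z^3/6


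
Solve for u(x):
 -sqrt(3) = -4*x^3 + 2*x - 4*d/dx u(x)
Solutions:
 u(x) = C1 - x^4/4 + x^2/4 + sqrt(3)*x/4


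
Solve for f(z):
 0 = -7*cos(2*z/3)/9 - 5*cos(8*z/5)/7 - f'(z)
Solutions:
 f(z) = C1 - 7*sin(2*z/3)/6 - 25*sin(8*z/5)/56


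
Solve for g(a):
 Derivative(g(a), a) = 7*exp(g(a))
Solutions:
 g(a) = log(-1/(C1 + 7*a))


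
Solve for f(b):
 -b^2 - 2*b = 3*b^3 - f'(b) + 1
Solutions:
 f(b) = C1 + 3*b^4/4 + b^3/3 + b^2 + b


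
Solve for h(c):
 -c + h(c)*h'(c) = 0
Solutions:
 h(c) = -sqrt(C1 + c^2)
 h(c) = sqrt(C1 + c^2)


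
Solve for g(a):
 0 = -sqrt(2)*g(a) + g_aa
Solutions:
 g(a) = C1*exp(-2^(1/4)*a) + C2*exp(2^(1/4)*a)


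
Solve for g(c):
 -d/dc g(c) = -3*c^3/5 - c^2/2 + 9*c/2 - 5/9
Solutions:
 g(c) = C1 + 3*c^4/20 + c^3/6 - 9*c^2/4 + 5*c/9


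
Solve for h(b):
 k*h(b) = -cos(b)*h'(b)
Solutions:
 h(b) = C1*exp(k*(log(sin(b) - 1) - log(sin(b) + 1))/2)


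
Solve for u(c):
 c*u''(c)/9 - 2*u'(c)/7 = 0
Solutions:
 u(c) = C1 + C2*c^(25/7)


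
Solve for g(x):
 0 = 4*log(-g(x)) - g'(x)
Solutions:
 -li(-g(x)) = C1 + 4*x


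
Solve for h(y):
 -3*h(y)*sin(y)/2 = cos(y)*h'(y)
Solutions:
 h(y) = C1*cos(y)^(3/2)


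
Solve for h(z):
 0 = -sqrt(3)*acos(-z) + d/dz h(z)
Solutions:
 h(z) = C1 + sqrt(3)*(z*acos(-z) + sqrt(1 - z^2))


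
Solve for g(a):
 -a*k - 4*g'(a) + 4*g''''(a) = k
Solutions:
 g(a) = C1 + C4*exp(a) - a^2*k/8 - a*k/4 + (C2*sin(sqrt(3)*a/2) + C3*cos(sqrt(3)*a/2))*exp(-a/2)


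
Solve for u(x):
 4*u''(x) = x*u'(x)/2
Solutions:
 u(x) = C1 + C2*erfi(x/4)


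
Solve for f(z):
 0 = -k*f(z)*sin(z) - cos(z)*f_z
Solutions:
 f(z) = C1*exp(k*log(cos(z)))


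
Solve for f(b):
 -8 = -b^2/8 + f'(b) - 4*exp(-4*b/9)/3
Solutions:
 f(b) = C1 + b^3/24 - 8*b - 3*exp(-4*b/9)


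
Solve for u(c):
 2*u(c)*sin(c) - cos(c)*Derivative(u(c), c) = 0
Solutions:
 u(c) = C1/cos(c)^2


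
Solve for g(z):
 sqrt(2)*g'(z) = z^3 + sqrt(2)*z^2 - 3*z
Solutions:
 g(z) = C1 + sqrt(2)*z^4/8 + z^3/3 - 3*sqrt(2)*z^2/4


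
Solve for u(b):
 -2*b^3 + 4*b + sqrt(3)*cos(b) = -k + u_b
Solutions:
 u(b) = C1 - b^4/2 + 2*b^2 + b*k + sqrt(3)*sin(b)


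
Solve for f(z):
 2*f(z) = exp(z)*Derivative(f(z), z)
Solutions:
 f(z) = C1*exp(-2*exp(-z))


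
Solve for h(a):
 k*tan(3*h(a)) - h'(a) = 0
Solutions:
 h(a) = -asin(C1*exp(3*a*k))/3 + pi/3
 h(a) = asin(C1*exp(3*a*k))/3


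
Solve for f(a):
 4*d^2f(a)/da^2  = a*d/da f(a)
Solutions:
 f(a) = C1 + C2*erfi(sqrt(2)*a/4)


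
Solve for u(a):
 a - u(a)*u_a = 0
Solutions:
 u(a) = -sqrt(C1 + a^2)
 u(a) = sqrt(C1 + a^2)


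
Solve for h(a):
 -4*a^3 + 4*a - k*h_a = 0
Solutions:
 h(a) = C1 - a^4/k + 2*a^2/k


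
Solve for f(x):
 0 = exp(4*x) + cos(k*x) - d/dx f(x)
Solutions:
 f(x) = C1 + exp(4*x)/4 + sin(k*x)/k


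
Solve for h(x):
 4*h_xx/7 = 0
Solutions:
 h(x) = C1 + C2*x


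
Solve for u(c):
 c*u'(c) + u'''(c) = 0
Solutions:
 u(c) = C1 + Integral(C2*airyai(-c) + C3*airybi(-c), c)


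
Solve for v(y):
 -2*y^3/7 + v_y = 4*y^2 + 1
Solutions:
 v(y) = C1 + y^4/14 + 4*y^3/3 + y


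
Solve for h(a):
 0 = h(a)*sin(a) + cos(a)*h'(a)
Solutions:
 h(a) = C1*cos(a)


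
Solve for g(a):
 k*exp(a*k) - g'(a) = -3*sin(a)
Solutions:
 g(a) = C1 + exp(a*k) - 3*cos(a)


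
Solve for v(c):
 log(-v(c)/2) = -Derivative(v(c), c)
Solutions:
 Integral(1/(log(-_y) - log(2)), (_y, v(c))) = C1 - c


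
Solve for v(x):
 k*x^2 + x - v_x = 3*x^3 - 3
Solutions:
 v(x) = C1 + k*x^3/3 - 3*x^4/4 + x^2/2 + 3*x


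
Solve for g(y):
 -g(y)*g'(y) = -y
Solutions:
 g(y) = -sqrt(C1 + y^2)
 g(y) = sqrt(C1 + y^2)


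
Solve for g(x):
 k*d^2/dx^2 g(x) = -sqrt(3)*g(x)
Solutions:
 g(x) = C1*exp(-3^(1/4)*x*sqrt(-1/k)) + C2*exp(3^(1/4)*x*sqrt(-1/k))


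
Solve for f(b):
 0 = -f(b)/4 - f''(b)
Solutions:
 f(b) = C1*sin(b/2) + C2*cos(b/2)


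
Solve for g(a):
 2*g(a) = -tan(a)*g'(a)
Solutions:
 g(a) = C1/sin(a)^2


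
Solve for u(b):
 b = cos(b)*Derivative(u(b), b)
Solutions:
 u(b) = C1 + Integral(b/cos(b), b)


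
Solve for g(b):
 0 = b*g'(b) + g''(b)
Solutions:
 g(b) = C1 + C2*erf(sqrt(2)*b/2)


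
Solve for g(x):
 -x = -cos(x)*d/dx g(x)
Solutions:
 g(x) = C1 + Integral(x/cos(x), x)


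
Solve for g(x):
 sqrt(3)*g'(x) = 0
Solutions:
 g(x) = C1


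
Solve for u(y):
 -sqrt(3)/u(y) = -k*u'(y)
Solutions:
 u(y) = -sqrt(C1 + 2*sqrt(3)*y/k)
 u(y) = sqrt(C1 + 2*sqrt(3)*y/k)


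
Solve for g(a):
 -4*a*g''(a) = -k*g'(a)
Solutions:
 g(a) = C1 + a^(re(k)/4 + 1)*(C2*sin(log(a)*Abs(im(k))/4) + C3*cos(log(a)*im(k)/4))


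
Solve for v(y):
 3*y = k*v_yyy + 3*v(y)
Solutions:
 v(y) = C1*exp(3^(1/3)*y*(-1/k)^(1/3)) + C2*exp(y*(-1/k)^(1/3)*(-3^(1/3) + 3^(5/6)*I)/2) + C3*exp(-y*(-1/k)^(1/3)*(3^(1/3) + 3^(5/6)*I)/2) + y


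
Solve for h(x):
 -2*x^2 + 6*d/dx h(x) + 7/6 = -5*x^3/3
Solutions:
 h(x) = C1 - 5*x^4/72 + x^3/9 - 7*x/36


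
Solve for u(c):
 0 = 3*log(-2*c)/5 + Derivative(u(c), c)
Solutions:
 u(c) = C1 - 3*c*log(-c)/5 + 3*c*(1 - log(2))/5


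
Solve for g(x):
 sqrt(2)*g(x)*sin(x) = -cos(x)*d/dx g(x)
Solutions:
 g(x) = C1*cos(x)^(sqrt(2))


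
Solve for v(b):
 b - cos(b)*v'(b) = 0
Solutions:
 v(b) = C1 + Integral(b/cos(b), b)


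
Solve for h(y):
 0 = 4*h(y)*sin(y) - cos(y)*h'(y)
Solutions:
 h(y) = C1/cos(y)^4


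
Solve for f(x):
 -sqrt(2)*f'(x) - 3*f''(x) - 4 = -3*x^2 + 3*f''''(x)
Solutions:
 f(x) = C1 + C2*exp(2^(1/6)*3^(1/3)*x*(-2*3^(1/3)/(3 + sqrt(15))^(1/3) + 2^(2/3)*(3 + sqrt(15))^(1/3))/12)*sin(6^(1/6)*x*(6/(3 + sqrt(15))^(1/3) + 6^(2/3)*(3 + sqrt(15))^(1/3))/12) + C3*exp(2^(1/6)*3^(1/3)*x*(-2*3^(1/3)/(3 + sqrt(15))^(1/3) + 2^(2/3)*(3 + sqrt(15))^(1/3))/12)*cos(6^(1/6)*x*(6/(3 + sqrt(15))^(1/3) + 6^(2/3)*(3 + sqrt(15))^(1/3))/12) + C4*exp(-2^(1/6)*3^(1/3)*x*(-2*3^(1/3)/(3 + sqrt(15))^(1/3) + 2^(2/3)*(3 + sqrt(15))^(1/3))/6) + sqrt(2)*x^3/2 - 9*x^2/2 + 23*sqrt(2)*x/2


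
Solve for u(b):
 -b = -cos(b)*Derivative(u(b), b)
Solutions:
 u(b) = C1 + Integral(b/cos(b), b)


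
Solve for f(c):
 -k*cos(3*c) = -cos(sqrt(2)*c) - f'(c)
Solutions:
 f(c) = C1 + k*sin(3*c)/3 - sqrt(2)*sin(sqrt(2)*c)/2


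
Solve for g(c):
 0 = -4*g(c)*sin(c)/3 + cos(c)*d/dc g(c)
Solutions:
 g(c) = C1/cos(c)^(4/3)


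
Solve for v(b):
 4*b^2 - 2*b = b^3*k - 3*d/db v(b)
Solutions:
 v(b) = C1 + b^4*k/12 - 4*b^3/9 + b^2/3


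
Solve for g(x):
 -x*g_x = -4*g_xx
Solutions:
 g(x) = C1 + C2*erfi(sqrt(2)*x/4)


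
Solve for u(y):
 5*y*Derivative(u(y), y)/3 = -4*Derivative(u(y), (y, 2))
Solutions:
 u(y) = C1 + C2*erf(sqrt(30)*y/12)


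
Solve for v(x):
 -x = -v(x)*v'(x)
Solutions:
 v(x) = -sqrt(C1 + x^2)
 v(x) = sqrt(C1 + x^2)


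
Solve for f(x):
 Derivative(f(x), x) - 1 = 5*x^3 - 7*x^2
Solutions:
 f(x) = C1 + 5*x^4/4 - 7*x^3/3 + x


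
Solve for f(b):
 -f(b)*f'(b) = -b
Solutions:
 f(b) = -sqrt(C1 + b^2)
 f(b) = sqrt(C1 + b^2)


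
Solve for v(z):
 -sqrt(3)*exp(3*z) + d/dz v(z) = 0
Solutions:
 v(z) = C1 + sqrt(3)*exp(3*z)/3


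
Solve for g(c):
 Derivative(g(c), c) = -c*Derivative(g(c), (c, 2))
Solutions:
 g(c) = C1 + C2*log(c)


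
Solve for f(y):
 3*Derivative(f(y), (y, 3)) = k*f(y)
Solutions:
 f(y) = C1*exp(3^(2/3)*k^(1/3)*y/3) + C2*exp(k^(1/3)*y*(-3^(2/3) + 3*3^(1/6)*I)/6) + C3*exp(-k^(1/3)*y*(3^(2/3) + 3*3^(1/6)*I)/6)


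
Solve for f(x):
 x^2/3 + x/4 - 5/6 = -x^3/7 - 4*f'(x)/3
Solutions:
 f(x) = C1 - 3*x^4/112 - x^3/12 - 3*x^2/32 + 5*x/8


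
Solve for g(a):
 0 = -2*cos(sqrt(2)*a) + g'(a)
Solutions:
 g(a) = C1 + sqrt(2)*sin(sqrt(2)*a)


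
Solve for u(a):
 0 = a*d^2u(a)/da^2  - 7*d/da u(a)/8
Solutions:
 u(a) = C1 + C2*a^(15/8)


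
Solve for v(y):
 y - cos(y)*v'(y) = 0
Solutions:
 v(y) = C1 + Integral(y/cos(y), y)


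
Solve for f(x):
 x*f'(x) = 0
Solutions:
 f(x) = C1


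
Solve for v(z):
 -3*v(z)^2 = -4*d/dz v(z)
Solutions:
 v(z) = -4/(C1 + 3*z)


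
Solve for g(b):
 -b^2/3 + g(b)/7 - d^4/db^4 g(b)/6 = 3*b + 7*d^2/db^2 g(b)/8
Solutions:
 g(b) = C1*exp(-sqrt(14)*b*sqrt(-147 + sqrt(24297))/28) + C2*exp(sqrt(14)*b*sqrt(-147 + sqrt(24297))/28) + C3*sin(sqrt(14)*b*sqrt(147 + sqrt(24297))/28) + C4*cos(sqrt(14)*b*sqrt(147 + sqrt(24297))/28) + 7*b^2/3 + 21*b + 343/12


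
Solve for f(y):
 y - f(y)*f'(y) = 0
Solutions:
 f(y) = -sqrt(C1 + y^2)
 f(y) = sqrt(C1 + y^2)


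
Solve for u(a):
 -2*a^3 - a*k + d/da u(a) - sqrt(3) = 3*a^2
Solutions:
 u(a) = C1 + a^4/2 + a^3 + a^2*k/2 + sqrt(3)*a


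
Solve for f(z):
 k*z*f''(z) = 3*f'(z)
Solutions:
 f(z) = C1 + z^(((re(k) + 3)*re(k) + im(k)^2)/(re(k)^2 + im(k)^2))*(C2*sin(3*log(z)*Abs(im(k))/(re(k)^2 + im(k)^2)) + C3*cos(3*log(z)*im(k)/(re(k)^2 + im(k)^2)))


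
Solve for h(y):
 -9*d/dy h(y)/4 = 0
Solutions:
 h(y) = C1


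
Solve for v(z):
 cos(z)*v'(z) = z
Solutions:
 v(z) = C1 + Integral(z/cos(z), z)


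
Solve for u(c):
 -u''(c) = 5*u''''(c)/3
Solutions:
 u(c) = C1 + C2*c + C3*sin(sqrt(15)*c/5) + C4*cos(sqrt(15)*c/5)


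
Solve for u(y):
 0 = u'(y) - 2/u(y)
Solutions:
 u(y) = -sqrt(C1 + 4*y)
 u(y) = sqrt(C1 + 4*y)


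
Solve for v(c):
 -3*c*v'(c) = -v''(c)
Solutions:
 v(c) = C1 + C2*erfi(sqrt(6)*c/2)


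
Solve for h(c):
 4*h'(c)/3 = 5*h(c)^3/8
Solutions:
 h(c) = -4*sqrt(-1/(C1 + 15*c))
 h(c) = 4*sqrt(-1/(C1 + 15*c))


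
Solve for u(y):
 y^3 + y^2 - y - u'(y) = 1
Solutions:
 u(y) = C1 + y^4/4 + y^3/3 - y^2/2 - y


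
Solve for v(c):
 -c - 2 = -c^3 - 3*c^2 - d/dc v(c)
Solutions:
 v(c) = C1 - c^4/4 - c^3 + c^2/2 + 2*c


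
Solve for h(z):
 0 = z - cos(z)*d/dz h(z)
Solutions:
 h(z) = C1 + Integral(z/cos(z), z)


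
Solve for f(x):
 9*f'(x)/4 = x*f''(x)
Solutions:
 f(x) = C1 + C2*x^(13/4)


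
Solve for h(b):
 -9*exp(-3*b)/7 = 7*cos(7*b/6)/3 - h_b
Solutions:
 h(b) = C1 + 2*sin(7*b/6) - 3*exp(-3*b)/7


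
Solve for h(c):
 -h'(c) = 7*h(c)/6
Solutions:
 h(c) = C1*exp(-7*c/6)


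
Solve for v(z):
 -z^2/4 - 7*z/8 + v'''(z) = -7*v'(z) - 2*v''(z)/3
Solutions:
 v(z) = C1 + z^3/84 + 139*z^2/2352 - 265*z/12348 + (C2*sin(sqrt(62)*z/3) + C3*cos(sqrt(62)*z/3))*exp(-z/3)


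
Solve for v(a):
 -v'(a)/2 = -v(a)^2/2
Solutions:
 v(a) = -1/(C1 + a)


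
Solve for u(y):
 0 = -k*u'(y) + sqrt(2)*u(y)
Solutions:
 u(y) = C1*exp(sqrt(2)*y/k)


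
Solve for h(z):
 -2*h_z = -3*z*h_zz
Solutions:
 h(z) = C1 + C2*z^(5/3)


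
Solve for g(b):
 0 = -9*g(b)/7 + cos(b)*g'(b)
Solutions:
 g(b) = C1*(sin(b) + 1)^(9/14)/(sin(b) - 1)^(9/14)


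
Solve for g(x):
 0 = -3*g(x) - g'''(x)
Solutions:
 g(x) = C3*exp(-3^(1/3)*x) + (C1*sin(3^(5/6)*x/2) + C2*cos(3^(5/6)*x/2))*exp(3^(1/3)*x/2)


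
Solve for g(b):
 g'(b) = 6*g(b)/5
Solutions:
 g(b) = C1*exp(6*b/5)


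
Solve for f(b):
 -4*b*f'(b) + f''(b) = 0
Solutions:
 f(b) = C1 + C2*erfi(sqrt(2)*b)


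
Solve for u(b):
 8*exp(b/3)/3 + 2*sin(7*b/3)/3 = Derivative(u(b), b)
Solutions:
 u(b) = C1 + 8*exp(b/3) - 2*cos(7*b/3)/7


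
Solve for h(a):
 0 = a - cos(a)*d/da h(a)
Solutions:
 h(a) = C1 + Integral(a/cos(a), a)


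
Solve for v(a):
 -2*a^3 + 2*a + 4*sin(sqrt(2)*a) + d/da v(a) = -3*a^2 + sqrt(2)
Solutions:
 v(a) = C1 + a^4/2 - a^3 - a^2 + sqrt(2)*a + 2*sqrt(2)*cos(sqrt(2)*a)


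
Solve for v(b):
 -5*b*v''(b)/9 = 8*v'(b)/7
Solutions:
 v(b) = C1 + C2/b^(37/35)


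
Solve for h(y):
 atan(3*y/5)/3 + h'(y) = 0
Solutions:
 h(y) = C1 - y*atan(3*y/5)/3 + 5*log(9*y^2 + 25)/18


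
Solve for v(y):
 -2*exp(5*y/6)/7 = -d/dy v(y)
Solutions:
 v(y) = C1 + 12*exp(5*y/6)/35


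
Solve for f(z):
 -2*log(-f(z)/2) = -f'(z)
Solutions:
 -Integral(1/(log(-_y) - log(2)), (_y, f(z)))/2 = C1 - z


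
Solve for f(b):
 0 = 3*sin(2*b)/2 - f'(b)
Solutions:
 f(b) = C1 - 3*cos(2*b)/4


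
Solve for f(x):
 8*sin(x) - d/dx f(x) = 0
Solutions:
 f(x) = C1 - 8*cos(x)


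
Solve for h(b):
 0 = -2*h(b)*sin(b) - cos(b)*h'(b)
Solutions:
 h(b) = C1*cos(b)^2


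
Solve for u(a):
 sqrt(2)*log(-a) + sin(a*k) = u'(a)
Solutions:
 u(a) = C1 + sqrt(2)*a*(log(-a) - 1) + Piecewise((-cos(a*k)/k, Ne(k, 0)), (0, True))


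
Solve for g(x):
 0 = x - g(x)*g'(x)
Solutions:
 g(x) = -sqrt(C1 + x^2)
 g(x) = sqrt(C1 + x^2)


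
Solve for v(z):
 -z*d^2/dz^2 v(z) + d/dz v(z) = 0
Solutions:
 v(z) = C1 + C2*z^2


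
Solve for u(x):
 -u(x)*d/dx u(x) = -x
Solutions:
 u(x) = -sqrt(C1 + x^2)
 u(x) = sqrt(C1 + x^2)


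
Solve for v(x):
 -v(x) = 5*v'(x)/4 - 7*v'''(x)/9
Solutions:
 v(x) = C1*exp(-21^(1/3)*x*(5*21^(1/3)/(sqrt(4431) + 84)^(1/3) + (sqrt(4431) + 84)^(1/3))/28)*sin(3^(1/6)*7^(1/3)*x*(-3^(2/3)*(sqrt(4431) + 84)^(1/3) + 15*7^(1/3)/(sqrt(4431) + 84)^(1/3))/28) + C2*exp(-21^(1/3)*x*(5*21^(1/3)/(sqrt(4431) + 84)^(1/3) + (sqrt(4431) + 84)^(1/3))/28)*cos(3^(1/6)*7^(1/3)*x*(-3^(2/3)*(sqrt(4431) + 84)^(1/3) + 15*7^(1/3)/(sqrt(4431) + 84)^(1/3))/28) + C3*exp(21^(1/3)*x*(5*21^(1/3)/(sqrt(4431) + 84)^(1/3) + (sqrt(4431) + 84)^(1/3))/14)


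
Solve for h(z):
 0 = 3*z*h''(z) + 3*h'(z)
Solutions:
 h(z) = C1 + C2*log(z)


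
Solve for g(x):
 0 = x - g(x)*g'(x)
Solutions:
 g(x) = -sqrt(C1 + x^2)
 g(x) = sqrt(C1 + x^2)


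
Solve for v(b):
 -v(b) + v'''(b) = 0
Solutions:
 v(b) = C3*exp(b) + (C1*sin(sqrt(3)*b/2) + C2*cos(sqrt(3)*b/2))*exp(-b/2)


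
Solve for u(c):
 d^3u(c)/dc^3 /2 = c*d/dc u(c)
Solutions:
 u(c) = C1 + Integral(C2*airyai(2^(1/3)*c) + C3*airybi(2^(1/3)*c), c)


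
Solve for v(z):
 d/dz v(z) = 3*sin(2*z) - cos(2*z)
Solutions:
 v(z) = C1 - sin(2*z)/2 - 3*cos(2*z)/2


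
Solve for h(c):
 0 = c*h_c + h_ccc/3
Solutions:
 h(c) = C1 + Integral(C2*airyai(-3^(1/3)*c) + C3*airybi(-3^(1/3)*c), c)


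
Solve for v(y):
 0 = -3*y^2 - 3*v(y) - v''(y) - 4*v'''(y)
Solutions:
 v(y) = C3*exp(-y) - y^2 + (C1*sin(sqrt(39)*y/8) + C2*cos(sqrt(39)*y/8))*exp(3*y/8) + 2/3


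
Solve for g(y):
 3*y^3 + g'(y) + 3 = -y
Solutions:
 g(y) = C1 - 3*y^4/4 - y^2/2 - 3*y


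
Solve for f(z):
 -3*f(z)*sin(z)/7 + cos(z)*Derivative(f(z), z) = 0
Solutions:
 f(z) = C1/cos(z)^(3/7)


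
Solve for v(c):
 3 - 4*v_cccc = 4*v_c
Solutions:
 v(c) = C1 + C4*exp(-c) + 3*c/4 + (C2*sin(sqrt(3)*c/2) + C3*cos(sqrt(3)*c/2))*exp(c/2)


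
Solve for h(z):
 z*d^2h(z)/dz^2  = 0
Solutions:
 h(z) = C1 + C2*z


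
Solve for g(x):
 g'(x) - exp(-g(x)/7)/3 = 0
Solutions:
 g(x) = 7*log(C1 + x/21)


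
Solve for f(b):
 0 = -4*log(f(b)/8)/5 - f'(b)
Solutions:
 -5*Integral(1/(-log(_y) + 3*log(2)), (_y, f(b)))/4 = C1 - b


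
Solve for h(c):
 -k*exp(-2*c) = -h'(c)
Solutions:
 h(c) = C1 - k*exp(-2*c)/2


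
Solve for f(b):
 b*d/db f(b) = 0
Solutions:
 f(b) = C1


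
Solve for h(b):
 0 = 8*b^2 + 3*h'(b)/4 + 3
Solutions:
 h(b) = C1 - 32*b^3/9 - 4*b


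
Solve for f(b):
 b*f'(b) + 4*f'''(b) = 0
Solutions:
 f(b) = C1 + Integral(C2*airyai(-2^(1/3)*b/2) + C3*airybi(-2^(1/3)*b/2), b)


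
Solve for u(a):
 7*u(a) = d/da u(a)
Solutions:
 u(a) = C1*exp(7*a)


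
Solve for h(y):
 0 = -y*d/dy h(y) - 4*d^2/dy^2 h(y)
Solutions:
 h(y) = C1 + C2*erf(sqrt(2)*y/4)


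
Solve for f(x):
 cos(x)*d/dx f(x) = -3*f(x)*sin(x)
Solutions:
 f(x) = C1*cos(x)^3


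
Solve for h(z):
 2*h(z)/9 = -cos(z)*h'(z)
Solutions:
 h(z) = C1*(sin(z) - 1)^(1/9)/(sin(z) + 1)^(1/9)


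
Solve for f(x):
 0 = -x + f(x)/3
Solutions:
 f(x) = 3*x


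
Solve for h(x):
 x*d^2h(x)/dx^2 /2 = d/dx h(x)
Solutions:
 h(x) = C1 + C2*x^3


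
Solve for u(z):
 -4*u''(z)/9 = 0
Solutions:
 u(z) = C1 + C2*z


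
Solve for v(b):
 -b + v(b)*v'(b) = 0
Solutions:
 v(b) = -sqrt(C1 + b^2)
 v(b) = sqrt(C1 + b^2)


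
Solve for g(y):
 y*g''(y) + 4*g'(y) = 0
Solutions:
 g(y) = C1 + C2/y^3


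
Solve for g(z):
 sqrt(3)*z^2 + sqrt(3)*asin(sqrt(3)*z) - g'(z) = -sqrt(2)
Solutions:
 g(z) = C1 + sqrt(3)*z^3/3 + sqrt(2)*z + sqrt(3)*(z*asin(sqrt(3)*z) + sqrt(3)*sqrt(1 - 3*z^2)/3)


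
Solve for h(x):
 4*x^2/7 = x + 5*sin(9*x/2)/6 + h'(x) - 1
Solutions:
 h(x) = C1 + 4*x^3/21 - x^2/2 + x + 5*cos(9*x/2)/27


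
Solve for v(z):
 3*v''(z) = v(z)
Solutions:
 v(z) = C1*exp(-sqrt(3)*z/3) + C2*exp(sqrt(3)*z/3)


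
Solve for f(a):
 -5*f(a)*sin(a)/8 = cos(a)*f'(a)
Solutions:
 f(a) = C1*cos(a)^(5/8)


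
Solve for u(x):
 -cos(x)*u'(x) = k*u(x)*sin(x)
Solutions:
 u(x) = C1*exp(k*log(cos(x)))


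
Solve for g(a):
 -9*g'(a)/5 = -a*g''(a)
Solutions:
 g(a) = C1 + C2*a^(14/5)


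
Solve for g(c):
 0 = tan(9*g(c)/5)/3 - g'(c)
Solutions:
 g(c) = -5*asin(C1*exp(3*c/5))/9 + 5*pi/9
 g(c) = 5*asin(C1*exp(3*c/5))/9


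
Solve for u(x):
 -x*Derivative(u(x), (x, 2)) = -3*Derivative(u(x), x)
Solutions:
 u(x) = C1 + C2*x^4


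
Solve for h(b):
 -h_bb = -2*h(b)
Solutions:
 h(b) = C1*exp(-sqrt(2)*b) + C2*exp(sqrt(2)*b)


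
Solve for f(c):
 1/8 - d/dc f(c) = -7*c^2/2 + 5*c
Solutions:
 f(c) = C1 + 7*c^3/6 - 5*c^2/2 + c/8


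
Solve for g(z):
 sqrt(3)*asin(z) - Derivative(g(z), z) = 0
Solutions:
 g(z) = C1 + sqrt(3)*(z*asin(z) + sqrt(1 - z^2))


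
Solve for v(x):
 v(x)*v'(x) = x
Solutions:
 v(x) = -sqrt(C1 + x^2)
 v(x) = sqrt(C1 + x^2)


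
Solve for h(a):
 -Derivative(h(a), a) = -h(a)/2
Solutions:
 h(a) = C1*exp(a/2)


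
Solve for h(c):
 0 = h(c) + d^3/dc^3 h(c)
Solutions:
 h(c) = C3*exp(-c) + (C1*sin(sqrt(3)*c/2) + C2*cos(sqrt(3)*c/2))*exp(c/2)


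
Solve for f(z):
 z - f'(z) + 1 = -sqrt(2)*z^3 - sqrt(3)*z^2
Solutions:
 f(z) = C1 + sqrt(2)*z^4/4 + sqrt(3)*z^3/3 + z^2/2 + z


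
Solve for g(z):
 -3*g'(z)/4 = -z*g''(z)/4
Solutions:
 g(z) = C1 + C2*z^4


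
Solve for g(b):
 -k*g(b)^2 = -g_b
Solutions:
 g(b) = -1/(C1 + b*k)


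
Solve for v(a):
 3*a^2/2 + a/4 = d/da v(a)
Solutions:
 v(a) = C1 + a^3/2 + a^2/8


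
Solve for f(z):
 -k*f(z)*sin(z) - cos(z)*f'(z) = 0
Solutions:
 f(z) = C1*exp(k*log(cos(z)))


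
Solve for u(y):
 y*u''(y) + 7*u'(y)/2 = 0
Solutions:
 u(y) = C1 + C2/y^(5/2)


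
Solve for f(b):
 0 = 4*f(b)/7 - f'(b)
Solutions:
 f(b) = C1*exp(4*b/7)


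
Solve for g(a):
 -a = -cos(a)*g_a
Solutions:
 g(a) = C1 + Integral(a/cos(a), a)


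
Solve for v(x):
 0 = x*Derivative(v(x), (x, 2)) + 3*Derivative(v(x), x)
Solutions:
 v(x) = C1 + C2/x^2


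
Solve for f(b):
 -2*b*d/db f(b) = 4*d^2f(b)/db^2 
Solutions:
 f(b) = C1 + C2*erf(b/2)


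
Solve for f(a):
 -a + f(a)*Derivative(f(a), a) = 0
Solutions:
 f(a) = -sqrt(C1 + a^2)
 f(a) = sqrt(C1 + a^2)


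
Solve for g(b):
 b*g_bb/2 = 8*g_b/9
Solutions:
 g(b) = C1 + C2*b^(25/9)


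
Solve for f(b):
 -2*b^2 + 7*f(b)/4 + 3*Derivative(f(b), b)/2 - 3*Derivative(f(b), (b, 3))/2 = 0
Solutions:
 f(b) = C1*exp(-6^(1/3)*b*(2*6^(1/3)/(sqrt(393) + 21)^(1/3) + (sqrt(393) + 21)^(1/3))/12)*sin(2^(1/3)*3^(1/6)*b*(-3^(2/3)*(sqrt(393) + 21)^(1/3) + 6*2^(1/3)/(sqrt(393) + 21)^(1/3))/12) + C2*exp(-6^(1/3)*b*(2*6^(1/3)/(sqrt(393) + 21)^(1/3) + (sqrt(393) + 21)^(1/3))/12)*cos(2^(1/3)*3^(1/6)*b*(-3^(2/3)*(sqrt(393) + 21)^(1/3) + 6*2^(1/3)/(sqrt(393) + 21)^(1/3))/12) + C3*exp(6^(1/3)*b*(2*6^(1/3)/(sqrt(393) + 21)^(1/3) + (sqrt(393) + 21)^(1/3))/6) + 8*b^2/7 - 96*b/49 + 576/343


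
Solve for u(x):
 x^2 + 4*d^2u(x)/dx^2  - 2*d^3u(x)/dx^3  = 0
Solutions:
 u(x) = C1 + C2*x + C3*exp(2*x) - x^4/48 - x^3/24 - x^2/16


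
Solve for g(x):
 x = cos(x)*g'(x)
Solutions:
 g(x) = C1 + Integral(x/cos(x), x)


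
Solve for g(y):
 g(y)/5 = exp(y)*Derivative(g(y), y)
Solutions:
 g(y) = C1*exp(-exp(-y)/5)


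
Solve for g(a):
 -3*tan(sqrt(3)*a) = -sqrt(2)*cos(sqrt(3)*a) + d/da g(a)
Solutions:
 g(a) = C1 + sqrt(3)*log(cos(sqrt(3)*a)) + sqrt(6)*sin(sqrt(3)*a)/3


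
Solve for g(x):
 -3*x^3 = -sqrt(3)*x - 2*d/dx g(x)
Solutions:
 g(x) = C1 + 3*x^4/8 - sqrt(3)*x^2/4


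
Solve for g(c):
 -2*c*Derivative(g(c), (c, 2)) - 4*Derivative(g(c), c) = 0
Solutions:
 g(c) = C1 + C2/c


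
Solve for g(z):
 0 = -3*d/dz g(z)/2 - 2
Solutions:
 g(z) = C1 - 4*z/3


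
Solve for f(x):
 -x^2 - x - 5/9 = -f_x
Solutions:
 f(x) = C1 + x^3/3 + x^2/2 + 5*x/9


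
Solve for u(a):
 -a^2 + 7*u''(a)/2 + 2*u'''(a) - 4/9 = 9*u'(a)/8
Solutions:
 u(a) = C1 + C2*exp(a*(-7 + sqrt(85))/8) + C3*exp(-a*(7 + sqrt(85))/8) - 8*a^3/27 - 224*a^2/81 - 15136*a/729


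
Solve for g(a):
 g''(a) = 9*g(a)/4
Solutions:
 g(a) = C1*exp(-3*a/2) + C2*exp(3*a/2)


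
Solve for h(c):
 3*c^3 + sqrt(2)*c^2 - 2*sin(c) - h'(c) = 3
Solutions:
 h(c) = C1 + 3*c^4/4 + sqrt(2)*c^3/3 - 3*c + 2*cos(c)


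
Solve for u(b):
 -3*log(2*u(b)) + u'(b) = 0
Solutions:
 -Integral(1/(log(_y) + log(2)), (_y, u(b)))/3 = C1 - b


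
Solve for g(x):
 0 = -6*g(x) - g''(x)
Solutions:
 g(x) = C1*sin(sqrt(6)*x) + C2*cos(sqrt(6)*x)


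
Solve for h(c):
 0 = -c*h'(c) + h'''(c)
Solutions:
 h(c) = C1 + Integral(C2*airyai(c) + C3*airybi(c), c)


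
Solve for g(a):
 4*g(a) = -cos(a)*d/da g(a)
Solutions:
 g(a) = C1*(sin(a)^2 - 2*sin(a) + 1)/(sin(a)^2 + 2*sin(a) + 1)


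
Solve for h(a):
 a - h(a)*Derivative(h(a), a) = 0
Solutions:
 h(a) = -sqrt(C1 + a^2)
 h(a) = sqrt(C1 + a^2)


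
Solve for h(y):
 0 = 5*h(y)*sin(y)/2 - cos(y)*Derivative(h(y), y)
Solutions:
 h(y) = C1/cos(y)^(5/2)


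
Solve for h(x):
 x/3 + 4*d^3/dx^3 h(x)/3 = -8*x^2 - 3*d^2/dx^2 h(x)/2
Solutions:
 h(x) = C1 + C2*x + C3*exp(-9*x/8) - 4*x^4/9 + 125*x^3/81 - 1000*x^2/243


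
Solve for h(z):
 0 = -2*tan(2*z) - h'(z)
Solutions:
 h(z) = C1 + log(cos(2*z))


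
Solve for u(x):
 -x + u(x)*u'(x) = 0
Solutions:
 u(x) = -sqrt(C1 + x^2)
 u(x) = sqrt(C1 + x^2)


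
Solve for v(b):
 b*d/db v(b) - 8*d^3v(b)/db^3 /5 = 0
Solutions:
 v(b) = C1 + Integral(C2*airyai(5^(1/3)*b/2) + C3*airybi(5^(1/3)*b/2), b)


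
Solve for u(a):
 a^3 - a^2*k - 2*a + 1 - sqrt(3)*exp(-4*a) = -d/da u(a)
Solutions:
 u(a) = C1 - a^4/4 + a^3*k/3 + a^2 - a - sqrt(3)*exp(-4*a)/4


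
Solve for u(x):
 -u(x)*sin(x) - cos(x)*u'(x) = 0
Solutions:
 u(x) = C1*cos(x)


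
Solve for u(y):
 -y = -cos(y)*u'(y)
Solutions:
 u(y) = C1 + Integral(y/cos(y), y)


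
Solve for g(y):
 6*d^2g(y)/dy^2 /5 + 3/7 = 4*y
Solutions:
 g(y) = C1 + C2*y + 5*y^3/9 - 5*y^2/28


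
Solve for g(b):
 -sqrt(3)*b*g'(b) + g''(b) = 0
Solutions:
 g(b) = C1 + C2*erfi(sqrt(2)*3^(1/4)*b/2)


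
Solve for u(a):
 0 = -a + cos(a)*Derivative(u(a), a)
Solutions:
 u(a) = C1 + Integral(a/cos(a), a)


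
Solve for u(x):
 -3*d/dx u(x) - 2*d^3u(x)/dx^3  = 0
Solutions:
 u(x) = C1 + C2*sin(sqrt(6)*x/2) + C3*cos(sqrt(6)*x/2)


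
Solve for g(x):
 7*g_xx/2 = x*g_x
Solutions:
 g(x) = C1 + C2*erfi(sqrt(7)*x/7)


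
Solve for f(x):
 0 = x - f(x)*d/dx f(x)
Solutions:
 f(x) = -sqrt(C1 + x^2)
 f(x) = sqrt(C1 + x^2)


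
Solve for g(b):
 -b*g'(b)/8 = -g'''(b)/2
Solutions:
 g(b) = C1 + Integral(C2*airyai(2^(1/3)*b/2) + C3*airybi(2^(1/3)*b/2), b)


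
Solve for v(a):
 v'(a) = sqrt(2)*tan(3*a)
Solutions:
 v(a) = C1 - sqrt(2)*log(cos(3*a))/3


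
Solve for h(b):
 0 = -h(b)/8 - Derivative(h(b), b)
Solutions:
 h(b) = C1*exp(-b/8)


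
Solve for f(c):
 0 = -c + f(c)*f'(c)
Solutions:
 f(c) = -sqrt(C1 + c^2)
 f(c) = sqrt(C1 + c^2)


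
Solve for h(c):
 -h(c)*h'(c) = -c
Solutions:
 h(c) = -sqrt(C1 + c^2)
 h(c) = sqrt(C1 + c^2)


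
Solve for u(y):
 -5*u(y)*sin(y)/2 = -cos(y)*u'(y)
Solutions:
 u(y) = C1/cos(y)^(5/2)


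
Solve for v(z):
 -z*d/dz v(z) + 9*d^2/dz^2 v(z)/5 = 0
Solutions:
 v(z) = C1 + C2*erfi(sqrt(10)*z/6)


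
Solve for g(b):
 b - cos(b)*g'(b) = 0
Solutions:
 g(b) = C1 + Integral(b/cos(b), b)


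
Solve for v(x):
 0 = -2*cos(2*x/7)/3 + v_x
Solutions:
 v(x) = C1 + 7*sin(2*x/7)/3


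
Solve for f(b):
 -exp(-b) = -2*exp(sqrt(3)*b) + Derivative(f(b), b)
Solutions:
 f(b) = C1 + 2*sqrt(3)*exp(sqrt(3)*b)/3 + exp(-b)


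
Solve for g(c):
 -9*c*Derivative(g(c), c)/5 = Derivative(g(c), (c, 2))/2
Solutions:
 g(c) = C1 + C2*erf(3*sqrt(5)*c/5)


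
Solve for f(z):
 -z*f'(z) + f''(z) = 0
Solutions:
 f(z) = C1 + C2*erfi(sqrt(2)*z/2)


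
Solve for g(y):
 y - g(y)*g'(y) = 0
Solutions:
 g(y) = -sqrt(C1 + y^2)
 g(y) = sqrt(C1 + y^2)


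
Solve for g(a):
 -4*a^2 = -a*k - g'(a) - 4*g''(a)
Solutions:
 g(a) = C1 + C2*exp(-a/4) + 4*a^3/3 - a^2*k/2 - 16*a^2 + 4*a*k + 128*a


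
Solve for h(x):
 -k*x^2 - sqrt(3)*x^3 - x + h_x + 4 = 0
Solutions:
 h(x) = C1 + k*x^3/3 + sqrt(3)*x^4/4 + x^2/2 - 4*x


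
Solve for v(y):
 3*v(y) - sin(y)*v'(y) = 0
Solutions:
 v(y) = C1*(cos(y) - 1)^(3/2)/(cos(y) + 1)^(3/2)


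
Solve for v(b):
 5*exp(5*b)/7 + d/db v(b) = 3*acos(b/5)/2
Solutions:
 v(b) = C1 + 3*b*acos(b/5)/2 - 3*sqrt(25 - b^2)/2 - exp(5*b)/7


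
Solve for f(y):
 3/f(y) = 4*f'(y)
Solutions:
 f(y) = -sqrt(C1 + 6*y)/2
 f(y) = sqrt(C1 + 6*y)/2


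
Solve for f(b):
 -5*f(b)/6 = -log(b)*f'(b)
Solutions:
 f(b) = C1*exp(5*li(b)/6)


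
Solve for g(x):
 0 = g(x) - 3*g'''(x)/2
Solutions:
 g(x) = C3*exp(2^(1/3)*3^(2/3)*x/3) + (C1*sin(2^(1/3)*3^(1/6)*x/2) + C2*cos(2^(1/3)*3^(1/6)*x/2))*exp(-2^(1/3)*3^(2/3)*x/6)


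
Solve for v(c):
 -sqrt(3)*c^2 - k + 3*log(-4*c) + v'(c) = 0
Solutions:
 v(c) = C1 + sqrt(3)*c^3/3 + c*(k - 6*log(2) + 3) - 3*c*log(-c)


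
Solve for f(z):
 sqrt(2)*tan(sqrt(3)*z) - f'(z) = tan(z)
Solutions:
 f(z) = C1 + log(cos(z)) - sqrt(6)*log(cos(sqrt(3)*z))/3


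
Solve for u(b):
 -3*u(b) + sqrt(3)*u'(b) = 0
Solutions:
 u(b) = C1*exp(sqrt(3)*b)


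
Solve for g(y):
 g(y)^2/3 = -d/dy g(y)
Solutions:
 g(y) = 3/(C1 + y)


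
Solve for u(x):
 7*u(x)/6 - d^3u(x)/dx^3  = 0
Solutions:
 u(x) = C3*exp(6^(2/3)*7^(1/3)*x/6) + (C1*sin(2^(2/3)*3^(1/6)*7^(1/3)*x/4) + C2*cos(2^(2/3)*3^(1/6)*7^(1/3)*x/4))*exp(-6^(2/3)*7^(1/3)*x/12)


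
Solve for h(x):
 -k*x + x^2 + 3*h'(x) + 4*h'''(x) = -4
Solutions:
 h(x) = C1 + C2*sin(sqrt(3)*x/2) + C3*cos(sqrt(3)*x/2) + k*x^2/6 - x^3/9 - 4*x/9


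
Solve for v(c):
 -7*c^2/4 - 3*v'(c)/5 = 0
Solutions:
 v(c) = C1 - 35*c^3/36


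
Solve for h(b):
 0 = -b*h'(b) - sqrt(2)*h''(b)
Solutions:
 h(b) = C1 + C2*erf(2^(1/4)*b/2)


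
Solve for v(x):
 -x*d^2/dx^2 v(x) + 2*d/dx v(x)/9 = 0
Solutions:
 v(x) = C1 + C2*x^(11/9)


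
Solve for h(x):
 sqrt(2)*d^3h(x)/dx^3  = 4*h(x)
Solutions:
 h(x) = C3*exp(sqrt(2)*x) + (C1*sin(sqrt(6)*x/2) + C2*cos(sqrt(6)*x/2))*exp(-sqrt(2)*x/2)


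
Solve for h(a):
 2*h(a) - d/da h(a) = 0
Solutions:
 h(a) = C1*exp(2*a)


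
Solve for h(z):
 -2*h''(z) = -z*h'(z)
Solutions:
 h(z) = C1 + C2*erfi(z/2)


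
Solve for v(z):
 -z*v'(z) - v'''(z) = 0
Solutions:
 v(z) = C1 + Integral(C2*airyai(-z) + C3*airybi(-z), z)


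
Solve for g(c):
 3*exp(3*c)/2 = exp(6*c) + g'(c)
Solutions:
 g(c) = C1 - exp(6*c)/6 + exp(3*c)/2


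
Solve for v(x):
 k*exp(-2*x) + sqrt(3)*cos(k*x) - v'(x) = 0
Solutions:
 v(x) = C1 - k*exp(-2*x)/2 + sqrt(3)*sin(k*x)/k


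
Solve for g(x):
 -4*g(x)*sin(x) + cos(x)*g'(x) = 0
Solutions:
 g(x) = C1/cos(x)^4


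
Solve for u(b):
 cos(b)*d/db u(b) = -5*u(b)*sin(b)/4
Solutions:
 u(b) = C1*cos(b)^(5/4)


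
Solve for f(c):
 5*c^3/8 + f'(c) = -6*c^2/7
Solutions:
 f(c) = C1 - 5*c^4/32 - 2*c^3/7


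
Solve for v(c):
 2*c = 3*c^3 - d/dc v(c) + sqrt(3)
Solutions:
 v(c) = C1 + 3*c^4/4 - c^2 + sqrt(3)*c


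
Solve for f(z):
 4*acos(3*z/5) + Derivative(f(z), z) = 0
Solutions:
 f(z) = C1 - 4*z*acos(3*z/5) + 4*sqrt(25 - 9*z^2)/3


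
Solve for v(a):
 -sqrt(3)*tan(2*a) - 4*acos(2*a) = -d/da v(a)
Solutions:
 v(a) = C1 + 4*a*acos(2*a) - 2*sqrt(1 - 4*a^2) - sqrt(3)*log(cos(2*a))/2


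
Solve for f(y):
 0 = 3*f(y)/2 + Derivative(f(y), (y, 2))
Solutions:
 f(y) = C1*sin(sqrt(6)*y/2) + C2*cos(sqrt(6)*y/2)


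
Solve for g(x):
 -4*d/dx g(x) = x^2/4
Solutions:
 g(x) = C1 - x^3/48


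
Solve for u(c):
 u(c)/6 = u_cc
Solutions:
 u(c) = C1*exp(-sqrt(6)*c/6) + C2*exp(sqrt(6)*c/6)


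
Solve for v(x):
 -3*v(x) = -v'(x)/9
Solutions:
 v(x) = C1*exp(27*x)


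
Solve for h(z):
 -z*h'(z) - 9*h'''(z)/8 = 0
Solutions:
 h(z) = C1 + Integral(C2*airyai(-2*3^(1/3)*z/3) + C3*airybi(-2*3^(1/3)*z/3), z)


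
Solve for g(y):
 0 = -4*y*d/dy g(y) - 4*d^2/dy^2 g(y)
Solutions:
 g(y) = C1 + C2*erf(sqrt(2)*y/2)


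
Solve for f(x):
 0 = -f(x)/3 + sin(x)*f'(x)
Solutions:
 f(x) = C1*(cos(x) - 1)^(1/6)/(cos(x) + 1)^(1/6)


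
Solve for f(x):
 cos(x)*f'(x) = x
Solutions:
 f(x) = C1 + Integral(x/cos(x), x)


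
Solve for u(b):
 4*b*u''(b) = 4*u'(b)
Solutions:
 u(b) = C1 + C2*b^2


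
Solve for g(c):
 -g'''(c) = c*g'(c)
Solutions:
 g(c) = C1 + Integral(C2*airyai(-c) + C3*airybi(-c), c)


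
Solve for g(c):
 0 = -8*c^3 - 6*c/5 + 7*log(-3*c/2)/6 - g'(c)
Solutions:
 g(c) = C1 - 2*c^4 - 3*c^2/5 + 7*c*log(-c)/6 + 7*c*(-1 - log(2) + log(3))/6


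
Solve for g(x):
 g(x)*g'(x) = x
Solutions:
 g(x) = -sqrt(C1 + x^2)
 g(x) = sqrt(C1 + x^2)


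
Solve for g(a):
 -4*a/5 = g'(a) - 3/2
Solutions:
 g(a) = C1 - 2*a^2/5 + 3*a/2


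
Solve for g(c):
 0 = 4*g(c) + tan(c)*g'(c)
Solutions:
 g(c) = C1/sin(c)^4


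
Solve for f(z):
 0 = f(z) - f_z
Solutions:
 f(z) = C1*exp(z)


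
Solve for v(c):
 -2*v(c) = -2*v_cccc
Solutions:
 v(c) = C1*exp(-c) + C2*exp(c) + C3*sin(c) + C4*cos(c)


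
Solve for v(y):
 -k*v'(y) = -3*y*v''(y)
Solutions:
 v(y) = C1 + y^(re(k)/3 + 1)*(C2*sin(log(y)*Abs(im(k))/3) + C3*cos(log(y)*im(k)/3))


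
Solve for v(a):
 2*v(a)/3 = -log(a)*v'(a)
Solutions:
 v(a) = C1*exp(-2*li(a)/3)


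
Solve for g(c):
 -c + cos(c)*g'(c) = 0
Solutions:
 g(c) = C1 + Integral(c/cos(c), c)


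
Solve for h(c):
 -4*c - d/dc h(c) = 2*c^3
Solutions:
 h(c) = C1 - c^4/2 - 2*c^2


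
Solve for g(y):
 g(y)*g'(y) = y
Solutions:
 g(y) = -sqrt(C1 + y^2)
 g(y) = sqrt(C1 + y^2)


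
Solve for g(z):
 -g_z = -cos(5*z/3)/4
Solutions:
 g(z) = C1 + 3*sin(5*z/3)/20


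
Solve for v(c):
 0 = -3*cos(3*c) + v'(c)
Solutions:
 v(c) = C1 + sin(3*c)


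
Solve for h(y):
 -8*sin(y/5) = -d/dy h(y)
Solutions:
 h(y) = C1 - 40*cos(y/5)


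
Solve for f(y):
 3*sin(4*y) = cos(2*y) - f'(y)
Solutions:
 f(y) = C1 + sin(2*y)/2 + 3*cos(4*y)/4


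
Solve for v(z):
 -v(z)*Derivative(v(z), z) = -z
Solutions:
 v(z) = -sqrt(C1 + z^2)
 v(z) = sqrt(C1 + z^2)


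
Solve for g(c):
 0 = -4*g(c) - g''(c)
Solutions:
 g(c) = C1*sin(2*c) + C2*cos(2*c)


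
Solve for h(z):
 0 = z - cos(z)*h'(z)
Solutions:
 h(z) = C1 + Integral(z/cos(z), z)


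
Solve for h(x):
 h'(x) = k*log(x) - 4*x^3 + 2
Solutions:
 h(x) = C1 + k*x*log(x) - k*x - x^4 + 2*x


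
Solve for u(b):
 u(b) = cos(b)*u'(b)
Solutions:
 u(b) = C1*sqrt(sin(b) + 1)/sqrt(sin(b) - 1)


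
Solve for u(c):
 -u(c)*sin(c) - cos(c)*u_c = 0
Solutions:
 u(c) = C1*cos(c)


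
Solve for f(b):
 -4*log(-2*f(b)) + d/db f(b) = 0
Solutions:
 -Integral(1/(log(-_y) + log(2)), (_y, f(b)))/4 = C1 - b


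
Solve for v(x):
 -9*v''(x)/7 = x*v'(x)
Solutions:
 v(x) = C1 + C2*erf(sqrt(14)*x/6)


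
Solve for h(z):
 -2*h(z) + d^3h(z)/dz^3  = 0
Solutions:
 h(z) = C3*exp(2^(1/3)*z) + (C1*sin(2^(1/3)*sqrt(3)*z/2) + C2*cos(2^(1/3)*sqrt(3)*z/2))*exp(-2^(1/3)*z/2)


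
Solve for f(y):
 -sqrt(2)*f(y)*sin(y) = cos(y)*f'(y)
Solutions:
 f(y) = C1*cos(y)^(sqrt(2))


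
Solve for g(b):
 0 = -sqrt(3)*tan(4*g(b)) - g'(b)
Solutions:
 g(b) = -asin(C1*exp(-4*sqrt(3)*b))/4 + pi/4
 g(b) = asin(C1*exp(-4*sqrt(3)*b))/4


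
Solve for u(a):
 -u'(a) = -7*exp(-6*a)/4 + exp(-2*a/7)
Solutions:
 u(a) = C1 - 7*exp(-6*a)/24 + 7*exp(-2*a/7)/2


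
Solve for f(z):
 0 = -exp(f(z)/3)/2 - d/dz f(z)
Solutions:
 f(z) = 3*log(1/(C1 + z)) + 3*log(6)


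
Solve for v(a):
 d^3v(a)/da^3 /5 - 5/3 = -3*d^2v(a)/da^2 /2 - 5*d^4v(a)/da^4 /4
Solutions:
 v(a) = C1 + C2*a + 5*a^2/9 + (C3*sin(sqrt(746)*a/25) + C4*cos(sqrt(746)*a/25))*exp(-2*a/25)


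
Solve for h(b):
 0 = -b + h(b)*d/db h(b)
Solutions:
 h(b) = -sqrt(C1 + b^2)
 h(b) = sqrt(C1 + b^2)


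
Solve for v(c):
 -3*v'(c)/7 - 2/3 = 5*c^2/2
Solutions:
 v(c) = C1 - 35*c^3/18 - 14*c/9


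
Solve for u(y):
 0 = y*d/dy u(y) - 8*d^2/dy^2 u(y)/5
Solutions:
 u(y) = C1 + C2*erfi(sqrt(5)*y/4)


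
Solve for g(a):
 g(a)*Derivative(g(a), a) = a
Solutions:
 g(a) = -sqrt(C1 + a^2)
 g(a) = sqrt(C1 + a^2)


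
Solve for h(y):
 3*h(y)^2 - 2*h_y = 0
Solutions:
 h(y) = -2/(C1 + 3*y)


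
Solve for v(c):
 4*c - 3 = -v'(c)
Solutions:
 v(c) = C1 - 2*c^2 + 3*c


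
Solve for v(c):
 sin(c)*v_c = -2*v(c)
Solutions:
 v(c) = C1*(cos(c) + 1)/(cos(c) - 1)


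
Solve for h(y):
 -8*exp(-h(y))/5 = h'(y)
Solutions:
 h(y) = log(C1 - 8*y/5)


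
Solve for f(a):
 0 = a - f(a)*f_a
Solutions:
 f(a) = -sqrt(C1 + a^2)
 f(a) = sqrt(C1 + a^2)


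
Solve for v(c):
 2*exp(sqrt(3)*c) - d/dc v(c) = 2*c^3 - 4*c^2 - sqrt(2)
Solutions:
 v(c) = C1 - c^4/2 + 4*c^3/3 + sqrt(2)*c + 2*sqrt(3)*exp(sqrt(3)*c)/3


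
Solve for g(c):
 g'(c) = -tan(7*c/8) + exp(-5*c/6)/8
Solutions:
 g(c) = C1 - 4*log(tan(7*c/8)^2 + 1)/7 - 3*exp(-5*c/6)/20


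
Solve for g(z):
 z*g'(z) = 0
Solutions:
 g(z) = C1


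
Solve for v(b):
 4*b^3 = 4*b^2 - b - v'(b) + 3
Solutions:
 v(b) = C1 - b^4 + 4*b^3/3 - b^2/2 + 3*b


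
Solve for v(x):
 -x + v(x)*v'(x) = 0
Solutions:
 v(x) = -sqrt(C1 + x^2)
 v(x) = sqrt(C1 + x^2)


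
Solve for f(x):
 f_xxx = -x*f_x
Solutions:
 f(x) = C1 + Integral(C2*airyai(-x) + C3*airybi(-x), x)


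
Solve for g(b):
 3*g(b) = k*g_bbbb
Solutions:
 g(b) = C1*exp(-3^(1/4)*b*(1/k)^(1/4)) + C2*exp(3^(1/4)*b*(1/k)^(1/4)) + C3*exp(-3^(1/4)*I*b*(1/k)^(1/4)) + C4*exp(3^(1/4)*I*b*(1/k)^(1/4))


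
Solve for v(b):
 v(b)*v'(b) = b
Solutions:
 v(b) = -sqrt(C1 + b^2)
 v(b) = sqrt(C1 + b^2)


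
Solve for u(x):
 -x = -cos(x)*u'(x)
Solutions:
 u(x) = C1 + Integral(x/cos(x), x)


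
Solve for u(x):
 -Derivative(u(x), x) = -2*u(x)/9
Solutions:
 u(x) = C1*exp(2*x/9)


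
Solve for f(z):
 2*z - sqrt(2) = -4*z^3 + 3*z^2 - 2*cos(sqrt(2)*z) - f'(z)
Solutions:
 f(z) = C1 - z^4 + z^3 - z^2 + sqrt(2)*z - sqrt(2)*sin(sqrt(2)*z)
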